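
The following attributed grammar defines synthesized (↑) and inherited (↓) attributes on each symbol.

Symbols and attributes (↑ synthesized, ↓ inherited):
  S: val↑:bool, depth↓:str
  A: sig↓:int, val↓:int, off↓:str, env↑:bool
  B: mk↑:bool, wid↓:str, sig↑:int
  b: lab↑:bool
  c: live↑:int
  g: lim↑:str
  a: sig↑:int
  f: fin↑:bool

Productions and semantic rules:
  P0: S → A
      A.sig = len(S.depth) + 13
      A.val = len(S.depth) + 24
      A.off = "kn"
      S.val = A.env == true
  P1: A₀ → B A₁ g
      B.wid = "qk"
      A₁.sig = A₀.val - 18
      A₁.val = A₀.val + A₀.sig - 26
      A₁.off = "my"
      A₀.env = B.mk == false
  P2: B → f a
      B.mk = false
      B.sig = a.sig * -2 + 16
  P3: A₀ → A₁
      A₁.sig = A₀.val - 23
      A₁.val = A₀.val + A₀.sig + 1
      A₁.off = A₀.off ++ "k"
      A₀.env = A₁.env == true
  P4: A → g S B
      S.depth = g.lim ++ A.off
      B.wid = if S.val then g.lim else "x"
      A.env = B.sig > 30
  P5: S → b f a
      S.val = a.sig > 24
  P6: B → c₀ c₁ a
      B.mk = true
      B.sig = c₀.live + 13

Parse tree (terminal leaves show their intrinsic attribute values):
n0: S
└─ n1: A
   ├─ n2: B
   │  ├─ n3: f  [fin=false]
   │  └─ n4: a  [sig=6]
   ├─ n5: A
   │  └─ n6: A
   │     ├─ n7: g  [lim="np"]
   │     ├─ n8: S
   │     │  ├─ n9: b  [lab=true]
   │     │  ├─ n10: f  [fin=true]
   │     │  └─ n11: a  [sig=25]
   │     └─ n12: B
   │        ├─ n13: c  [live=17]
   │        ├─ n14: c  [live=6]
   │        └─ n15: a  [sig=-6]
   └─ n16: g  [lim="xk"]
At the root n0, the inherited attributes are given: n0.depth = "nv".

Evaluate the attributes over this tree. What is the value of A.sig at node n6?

-8

1. n0.depth = "nv"  [given at root]
2. n1.sig = 15  [len(S.depth) + 13]
3. n1.val = 26  [len(S.depth) + 24]
4. n1.off = "kn"  ["kn"]
5. n2.wid = "qk"  ["qk"]
6. n3.fin = false  [terminal]
7. n4.sig = 6  [terminal]
8. n2.mk = false  [false]
9. n2.sig = 4  [a.sig * -2 + 16]
10. n5.sig = 8  [A₀.val - 18]
11. n5.val = 15  [A₀.val + A₀.sig - 26]
12. n5.off = "my"  ["my"]
13. n6.sig = -8  [A₀.val - 23]
14. n6.val = 24  [A₀.val + A₀.sig + 1]
15. n6.off = "myk"  [A₀.off ++ "k"]
16. n7.lim = "np"  [terminal]
17. n8.depth = "npmyk"  [g.lim ++ A.off]
18. n9.lab = true  [terminal]
19. n10.fin = true  [terminal]
20. n11.sig = 25  [terminal]
21. n8.val = true  [a.sig > 24]
22. n12.wid = "np"  [if S.val then g.lim else "x"]
23. n13.live = 17  [terminal]
24. n14.live = 6  [terminal]
25. n15.sig = -6  [terminal]
26. n12.mk = true  [true]
27. n12.sig = 30  [c₀.live + 13]
28. n6.env = false  [B.sig > 30]
29. n5.env = false  [A₁.env == true]
30. n16.lim = "xk"  [terminal]
31. n1.env = true  [B.mk == false]
32. n0.val = true  [A.env == true]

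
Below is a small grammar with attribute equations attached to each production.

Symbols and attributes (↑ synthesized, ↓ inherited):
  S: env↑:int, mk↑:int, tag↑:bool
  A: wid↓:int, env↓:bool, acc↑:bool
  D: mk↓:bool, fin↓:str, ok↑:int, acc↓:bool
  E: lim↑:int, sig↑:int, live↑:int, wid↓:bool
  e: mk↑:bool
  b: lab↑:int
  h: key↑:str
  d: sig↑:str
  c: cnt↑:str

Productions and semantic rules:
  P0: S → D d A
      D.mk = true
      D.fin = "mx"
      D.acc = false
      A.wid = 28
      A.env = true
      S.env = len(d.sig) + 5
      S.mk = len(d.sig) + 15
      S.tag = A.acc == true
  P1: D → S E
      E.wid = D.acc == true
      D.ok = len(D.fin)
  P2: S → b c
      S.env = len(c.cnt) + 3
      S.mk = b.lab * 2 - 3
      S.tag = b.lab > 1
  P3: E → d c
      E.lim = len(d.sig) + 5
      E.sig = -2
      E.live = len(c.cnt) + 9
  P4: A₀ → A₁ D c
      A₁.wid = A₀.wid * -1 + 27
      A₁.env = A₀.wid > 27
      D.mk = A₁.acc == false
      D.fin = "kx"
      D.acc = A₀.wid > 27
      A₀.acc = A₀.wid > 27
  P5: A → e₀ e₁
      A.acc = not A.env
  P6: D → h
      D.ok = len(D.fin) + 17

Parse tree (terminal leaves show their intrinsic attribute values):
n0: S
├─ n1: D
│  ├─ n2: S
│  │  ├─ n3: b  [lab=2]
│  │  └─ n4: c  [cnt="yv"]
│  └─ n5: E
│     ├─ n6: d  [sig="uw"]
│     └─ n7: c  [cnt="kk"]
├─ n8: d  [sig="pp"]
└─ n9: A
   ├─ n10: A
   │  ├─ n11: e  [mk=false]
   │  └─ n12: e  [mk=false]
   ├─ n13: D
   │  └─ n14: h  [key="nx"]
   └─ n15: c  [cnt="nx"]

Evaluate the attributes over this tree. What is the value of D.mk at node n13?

true

1. n1.mk = true  [true]
2. n1.fin = "mx"  ["mx"]
3. n1.acc = false  [false]
4. n3.lab = 2  [terminal]
5. n4.cnt = "yv"  [terminal]
6. n2.env = 5  [len(c.cnt) + 3]
7. n2.mk = 1  [b.lab * 2 - 3]
8. n2.tag = true  [b.lab > 1]
9. n5.wid = false  [D.acc == true]
10. n6.sig = "uw"  [terminal]
11. n7.cnt = "kk"  [terminal]
12. n5.lim = 7  [len(d.sig) + 5]
13. n5.sig = -2  [-2]
14. n5.live = 11  [len(c.cnt) + 9]
15. n1.ok = 2  [len(D.fin)]
16. n8.sig = "pp"  [terminal]
17. n9.wid = 28  [28]
18. n9.env = true  [true]
19. n10.wid = -1  [A₀.wid * -1 + 27]
20. n10.env = true  [A₀.wid > 27]
21. n11.mk = false  [terminal]
22. n12.mk = false  [terminal]
23. n10.acc = false  [not A.env]
24. n13.mk = true  [A₁.acc == false]
25. n13.fin = "kx"  ["kx"]
26. n13.acc = true  [A₀.wid > 27]
27. n14.key = "nx"  [terminal]
28. n13.ok = 19  [len(D.fin) + 17]
29. n15.cnt = "nx"  [terminal]
30. n9.acc = true  [A₀.wid > 27]
31. n0.env = 7  [len(d.sig) + 5]
32. n0.mk = 17  [len(d.sig) + 15]
33. n0.tag = true  [A.acc == true]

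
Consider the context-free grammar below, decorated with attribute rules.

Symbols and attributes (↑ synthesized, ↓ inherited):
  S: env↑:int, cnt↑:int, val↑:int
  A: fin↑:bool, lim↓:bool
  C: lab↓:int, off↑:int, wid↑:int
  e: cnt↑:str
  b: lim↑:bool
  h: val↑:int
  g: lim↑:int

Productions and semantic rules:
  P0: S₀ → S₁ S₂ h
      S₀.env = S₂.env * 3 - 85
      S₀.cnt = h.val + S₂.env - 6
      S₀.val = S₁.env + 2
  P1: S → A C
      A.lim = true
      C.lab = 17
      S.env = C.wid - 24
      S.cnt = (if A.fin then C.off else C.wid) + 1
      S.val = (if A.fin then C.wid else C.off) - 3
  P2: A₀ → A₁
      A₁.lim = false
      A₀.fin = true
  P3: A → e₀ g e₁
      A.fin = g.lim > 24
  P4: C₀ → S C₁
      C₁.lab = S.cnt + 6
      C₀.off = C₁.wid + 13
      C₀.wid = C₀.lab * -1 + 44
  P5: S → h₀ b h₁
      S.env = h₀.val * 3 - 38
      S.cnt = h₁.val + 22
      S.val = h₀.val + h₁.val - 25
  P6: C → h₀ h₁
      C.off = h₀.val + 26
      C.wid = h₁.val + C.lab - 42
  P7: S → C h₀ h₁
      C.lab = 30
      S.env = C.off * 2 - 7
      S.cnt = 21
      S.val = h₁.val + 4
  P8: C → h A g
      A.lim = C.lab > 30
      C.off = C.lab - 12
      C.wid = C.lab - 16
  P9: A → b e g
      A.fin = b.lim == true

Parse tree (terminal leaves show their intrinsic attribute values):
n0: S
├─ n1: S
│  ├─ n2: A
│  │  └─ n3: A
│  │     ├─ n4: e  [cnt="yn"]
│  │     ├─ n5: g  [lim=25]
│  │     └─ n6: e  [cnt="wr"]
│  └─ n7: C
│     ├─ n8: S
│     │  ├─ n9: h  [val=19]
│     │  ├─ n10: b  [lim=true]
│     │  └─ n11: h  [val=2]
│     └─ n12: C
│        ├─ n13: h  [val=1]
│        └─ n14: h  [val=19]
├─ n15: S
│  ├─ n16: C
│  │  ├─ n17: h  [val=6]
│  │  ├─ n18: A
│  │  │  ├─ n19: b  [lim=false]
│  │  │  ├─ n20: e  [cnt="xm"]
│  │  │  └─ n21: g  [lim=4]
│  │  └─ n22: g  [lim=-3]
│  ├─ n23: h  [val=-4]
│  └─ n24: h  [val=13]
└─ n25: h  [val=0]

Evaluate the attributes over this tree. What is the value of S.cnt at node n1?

1. n2.lim = true  [true]
2. n3.lim = false  [false]
3. n4.cnt = "yn"  [terminal]
4. n5.lim = 25  [terminal]
5. n6.cnt = "wr"  [terminal]
6. n3.fin = true  [g.lim > 24]
7. n2.fin = true  [true]
8. n7.lab = 17  [17]
9. n9.val = 19  [terminal]
10. n10.lim = true  [terminal]
11. n11.val = 2  [terminal]
12. n8.env = 19  [h₀.val * 3 - 38]
13. n8.cnt = 24  [h₁.val + 22]
14. n8.val = -4  [h₀.val + h₁.val - 25]
15. n12.lab = 30  [S.cnt + 6]
16. n13.val = 1  [terminal]
17. n14.val = 19  [terminal]
18. n12.off = 27  [h₀.val + 26]
19. n12.wid = 7  [h₁.val + C.lab - 42]
20. n7.off = 20  [C₁.wid + 13]
21. n7.wid = 27  [C₀.lab * -1 + 44]
22. n1.env = 3  [C.wid - 24]
23. n1.cnt = 21  [(if A.fin then C.off else C.wid) + 1]
24. n1.val = 24  [(if A.fin then C.wid else C.off) - 3]
25. n16.lab = 30  [30]
26. n17.val = 6  [terminal]
27. n18.lim = false  [C.lab > 30]
28. n19.lim = false  [terminal]
29. n20.cnt = "xm"  [terminal]
30. n21.lim = 4  [terminal]
31. n18.fin = false  [b.lim == true]
32. n22.lim = -3  [terminal]
33. n16.off = 18  [C.lab - 12]
34. n16.wid = 14  [C.lab - 16]
35. n23.val = -4  [terminal]
36. n24.val = 13  [terminal]
37. n15.env = 29  [C.off * 2 - 7]
38. n15.cnt = 21  [21]
39. n15.val = 17  [h₁.val + 4]
40. n25.val = 0  [terminal]
41. n0.env = 2  [S₂.env * 3 - 85]
42. n0.cnt = 23  [h.val + S₂.env - 6]
43. n0.val = 5  [S₁.env + 2]

21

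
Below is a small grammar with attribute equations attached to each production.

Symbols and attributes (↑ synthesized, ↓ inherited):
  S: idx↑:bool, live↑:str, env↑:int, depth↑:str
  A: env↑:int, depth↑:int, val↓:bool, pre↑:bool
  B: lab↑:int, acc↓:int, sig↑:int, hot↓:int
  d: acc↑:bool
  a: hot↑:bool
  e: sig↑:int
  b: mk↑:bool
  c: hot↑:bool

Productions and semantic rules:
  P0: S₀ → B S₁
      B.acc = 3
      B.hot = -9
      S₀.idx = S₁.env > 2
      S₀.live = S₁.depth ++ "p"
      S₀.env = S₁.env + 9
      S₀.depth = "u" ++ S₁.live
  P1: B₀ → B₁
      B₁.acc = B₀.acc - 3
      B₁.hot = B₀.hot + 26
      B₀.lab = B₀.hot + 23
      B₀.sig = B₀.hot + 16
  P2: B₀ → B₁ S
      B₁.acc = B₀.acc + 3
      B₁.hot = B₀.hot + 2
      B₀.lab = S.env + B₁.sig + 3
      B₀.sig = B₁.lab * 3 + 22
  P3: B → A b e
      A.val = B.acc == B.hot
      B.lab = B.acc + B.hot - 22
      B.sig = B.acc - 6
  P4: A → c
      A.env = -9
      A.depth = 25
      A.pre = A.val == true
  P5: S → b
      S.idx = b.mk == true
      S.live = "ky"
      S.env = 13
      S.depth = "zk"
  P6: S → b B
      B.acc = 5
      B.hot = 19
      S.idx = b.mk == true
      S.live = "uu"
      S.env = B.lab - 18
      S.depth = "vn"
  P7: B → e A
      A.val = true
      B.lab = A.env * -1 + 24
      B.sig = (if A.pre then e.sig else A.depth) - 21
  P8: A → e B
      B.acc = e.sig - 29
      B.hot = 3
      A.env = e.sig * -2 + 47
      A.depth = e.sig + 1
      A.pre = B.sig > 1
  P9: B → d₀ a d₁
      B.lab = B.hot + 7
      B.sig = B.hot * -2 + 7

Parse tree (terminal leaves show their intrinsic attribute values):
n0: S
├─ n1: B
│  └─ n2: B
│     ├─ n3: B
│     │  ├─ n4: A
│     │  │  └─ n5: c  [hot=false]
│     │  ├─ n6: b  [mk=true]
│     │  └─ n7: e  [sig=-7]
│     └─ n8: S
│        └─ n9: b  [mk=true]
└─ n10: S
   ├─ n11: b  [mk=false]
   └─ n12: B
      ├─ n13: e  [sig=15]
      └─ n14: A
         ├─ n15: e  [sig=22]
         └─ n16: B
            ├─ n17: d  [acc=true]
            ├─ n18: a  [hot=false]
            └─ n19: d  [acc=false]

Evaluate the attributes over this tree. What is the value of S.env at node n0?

1. n1.acc = 3  [3]
2. n1.hot = -9  [-9]
3. n2.acc = 0  [B₀.acc - 3]
4. n2.hot = 17  [B₀.hot + 26]
5. n3.acc = 3  [B₀.acc + 3]
6. n3.hot = 19  [B₀.hot + 2]
7. n4.val = false  [B.acc == B.hot]
8. n5.hot = false  [terminal]
9. n4.env = -9  [-9]
10. n4.depth = 25  [25]
11. n4.pre = false  [A.val == true]
12. n6.mk = true  [terminal]
13. n7.sig = -7  [terminal]
14. n3.lab = 0  [B.acc + B.hot - 22]
15. n3.sig = -3  [B.acc - 6]
16. n9.mk = true  [terminal]
17. n8.idx = true  [b.mk == true]
18. n8.live = "ky"  ["ky"]
19. n8.env = 13  [13]
20. n8.depth = "zk"  ["zk"]
21. n2.lab = 13  [S.env + B₁.sig + 3]
22. n2.sig = 22  [B₁.lab * 3 + 22]
23. n1.lab = 14  [B₀.hot + 23]
24. n1.sig = 7  [B₀.hot + 16]
25. n11.mk = false  [terminal]
26. n12.acc = 5  [5]
27. n12.hot = 19  [19]
28. n13.sig = 15  [terminal]
29. n14.val = true  [true]
30. n15.sig = 22  [terminal]
31. n16.acc = -7  [e.sig - 29]
32. n16.hot = 3  [3]
33. n17.acc = true  [terminal]
34. n18.hot = false  [terminal]
35. n19.acc = false  [terminal]
36. n16.lab = 10  [B.hot + 7]
37. n16.sig = 1  [B.hot * -2 + 7]
38. n14.env = 3  [e.sig * -2 + 47]
39. n14.depth = 23  [e.sig + 1]
40. n14.pre = false  [B.sig > 1]
41. n12.lab = 21  [A.env * -1 + 24]
42. n12.sig = 2  [(if A.pre then e.sig else A.depth) - 21]
43. n10.idx = false  [b.mk == true]
44. n10.live = "uu"  ["uu"]
45. n10.env = 3  [B.lab - 18]
46. n10.depth = "vn"  ["vn"]
47. n0.idx = true  [S₁.env > 2]
48. n0.live = "vnp"  [S₁.depth ++ "p"]
49. n0.env = 12  [S₁.env + 9]
50. n0.depth = "uuu"  ["u" ++ S₁.live]

12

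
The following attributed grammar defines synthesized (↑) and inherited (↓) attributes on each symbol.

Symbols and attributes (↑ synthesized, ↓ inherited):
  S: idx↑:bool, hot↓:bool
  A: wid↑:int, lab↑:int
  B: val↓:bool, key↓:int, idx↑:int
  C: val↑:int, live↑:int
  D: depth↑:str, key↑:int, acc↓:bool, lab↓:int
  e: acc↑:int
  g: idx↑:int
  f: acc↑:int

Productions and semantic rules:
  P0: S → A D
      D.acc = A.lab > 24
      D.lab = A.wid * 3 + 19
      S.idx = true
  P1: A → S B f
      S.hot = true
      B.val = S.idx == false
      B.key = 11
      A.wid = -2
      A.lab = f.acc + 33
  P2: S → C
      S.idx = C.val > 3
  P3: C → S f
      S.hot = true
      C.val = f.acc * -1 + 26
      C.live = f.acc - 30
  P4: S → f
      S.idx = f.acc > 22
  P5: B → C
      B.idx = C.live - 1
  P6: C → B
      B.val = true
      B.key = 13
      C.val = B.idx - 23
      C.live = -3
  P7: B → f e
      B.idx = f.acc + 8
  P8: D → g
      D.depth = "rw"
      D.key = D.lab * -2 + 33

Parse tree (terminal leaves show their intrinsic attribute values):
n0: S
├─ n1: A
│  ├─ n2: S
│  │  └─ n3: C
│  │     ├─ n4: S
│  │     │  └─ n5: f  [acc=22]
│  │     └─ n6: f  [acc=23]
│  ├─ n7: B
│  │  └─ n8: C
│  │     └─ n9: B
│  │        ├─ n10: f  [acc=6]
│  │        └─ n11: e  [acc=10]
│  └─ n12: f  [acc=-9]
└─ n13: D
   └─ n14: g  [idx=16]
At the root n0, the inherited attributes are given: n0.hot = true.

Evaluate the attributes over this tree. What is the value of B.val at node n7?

true

1. n0.hot = true  [given at root]
2. n2.hot = true  [true]
3. n4.hot = true  [true]
4. n5.acc = 22  [terminal]
5. n4.idx = false  [f.acc > 22]
6. n6.acc = 23  [terminal]
7. n3.val = 3  [f.acc * -1 + 26]
8. n3.live = -7  [f.acc - 30]
9. n2.idx = false  [C.val > 3]
10. n7.val = true  [S.idx == false]
11. n7.key = 11  [11]
12. n9.val = true  [true]
13. n9.key = 13  [13]
14. n10.acc = 6  [terminal]
15. n11.acc = 10  [terminal]
16. n9.idx = 14  [f.acc + 8]
17. n8.val = -9  [B.idx - 23]
18. n8.live = -3  [-3]
19. n7.idx = -4  [C.live - 1]
20. n12.acc = -9  [terminal]
21. n1.wid = -2  [-2]
22. n1.lab = 24  [f.acc + 33]
23. n13.acc = false  [A.lab > 24]
24. n13.lab = 13  [A.wid * 3 + 19]
25. n14.idx = 16  [terminal]
26. n13.depth = "rw"  ["rw"]
27. n13.key = 7  [D.lab * -2 + 33]
28. n0.idx = true  [true]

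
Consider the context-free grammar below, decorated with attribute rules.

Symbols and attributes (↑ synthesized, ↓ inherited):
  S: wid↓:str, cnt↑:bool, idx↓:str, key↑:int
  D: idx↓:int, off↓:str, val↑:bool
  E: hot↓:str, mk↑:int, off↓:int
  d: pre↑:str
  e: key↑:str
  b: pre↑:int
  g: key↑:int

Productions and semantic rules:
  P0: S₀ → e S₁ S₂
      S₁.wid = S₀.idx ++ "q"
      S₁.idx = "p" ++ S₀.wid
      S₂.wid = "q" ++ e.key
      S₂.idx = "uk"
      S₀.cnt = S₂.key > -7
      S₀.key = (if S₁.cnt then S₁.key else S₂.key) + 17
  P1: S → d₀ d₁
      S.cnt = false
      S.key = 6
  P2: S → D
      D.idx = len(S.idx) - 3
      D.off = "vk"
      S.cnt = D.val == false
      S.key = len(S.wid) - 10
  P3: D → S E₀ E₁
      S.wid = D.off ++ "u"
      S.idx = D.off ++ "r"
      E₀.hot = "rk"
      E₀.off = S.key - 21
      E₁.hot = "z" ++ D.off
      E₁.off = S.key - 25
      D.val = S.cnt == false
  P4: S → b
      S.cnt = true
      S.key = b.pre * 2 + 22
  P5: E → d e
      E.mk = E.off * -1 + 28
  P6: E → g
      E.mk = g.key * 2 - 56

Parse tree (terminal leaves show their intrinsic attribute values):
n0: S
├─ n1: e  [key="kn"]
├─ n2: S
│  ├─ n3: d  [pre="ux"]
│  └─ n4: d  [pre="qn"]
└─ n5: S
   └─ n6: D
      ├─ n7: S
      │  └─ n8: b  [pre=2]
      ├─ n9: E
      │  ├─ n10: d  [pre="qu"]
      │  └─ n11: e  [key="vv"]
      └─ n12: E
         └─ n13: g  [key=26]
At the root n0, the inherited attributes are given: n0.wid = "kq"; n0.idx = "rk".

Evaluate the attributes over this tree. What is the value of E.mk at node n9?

1. n0.wid = "kq"  [given at root]
2. n0.idx = "rk"  [given at root]
3. n1.key = "kn"  [terminal]
4. n2.wid = "rkq"  [S₀.idx ++ "q"]
5. n2.idx = "pkq"  ["p" ++ S₀.wid]
6. n3.pre = "ux"  [terminal]
7. n4.pre = "qn"  [terminal]
8. n2.cnt = false  [false]
9. n2.key = 6  [6]
10. n5.wid = "qkn"  ["q" ++ e.key]
11. n5.idx = "uk"  ["uk"]
12. n6.idx = -1  [len(S.idx) - 3]
13. n6.off = "vk"  ["vk"]
14. n7.wid = "vku"  [D.off ++ "u"]
15. n7.idx = "vkr"  [D.off ++ "r"]
16. n8.pre = 2  [terminal]
17. n7.cnt = true  [true]
18. n7.key = 26  [b.pre * 2 + 22]
19. n9.hot = "rk"  ["rk"]
20. n9.off = 5  [S.key - 21]
21. n10.pre = "qu"  [terminal]
22. n11.key = "vv"  [terminal]
23. n9.mk = 23  [E.off * -1 + 28]
24. n12.hot = "zvk"  ["z" ++ D.off]
25. n12.off = 1  [S.key - 25]
26. n13.key = 26  [terminal]
27. n12.mk = -4  [g.key * 2 - 56]
28. n6.val = false  [S.cnt == false]
29. n5.cnt = true  [D.val == false]
30. n5.key = -7  [len(S.wid) - 10]
31. n0.cnt = false  [S₂.key > -7]
32. n0.key = 10  [(if S₁.cnt then S₁.key else S₂.key) + 17]

23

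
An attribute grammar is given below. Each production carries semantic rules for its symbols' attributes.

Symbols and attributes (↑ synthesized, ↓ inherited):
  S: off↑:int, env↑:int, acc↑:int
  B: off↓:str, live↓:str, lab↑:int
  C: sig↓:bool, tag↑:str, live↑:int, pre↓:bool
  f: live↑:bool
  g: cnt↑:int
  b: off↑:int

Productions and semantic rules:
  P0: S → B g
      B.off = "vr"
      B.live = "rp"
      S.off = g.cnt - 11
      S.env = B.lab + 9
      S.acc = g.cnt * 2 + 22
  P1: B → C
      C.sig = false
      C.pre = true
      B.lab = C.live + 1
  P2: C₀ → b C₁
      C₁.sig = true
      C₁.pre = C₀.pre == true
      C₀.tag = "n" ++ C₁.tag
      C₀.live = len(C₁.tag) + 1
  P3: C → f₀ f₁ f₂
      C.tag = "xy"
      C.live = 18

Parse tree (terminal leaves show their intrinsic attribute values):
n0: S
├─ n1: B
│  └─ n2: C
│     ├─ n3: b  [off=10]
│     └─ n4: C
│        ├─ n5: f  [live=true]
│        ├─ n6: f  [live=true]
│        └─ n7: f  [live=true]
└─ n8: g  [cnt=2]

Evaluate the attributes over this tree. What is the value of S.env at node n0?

13

1. n1.off = "vr"  ["vr"]
2. n1.live = "rp"  ["rp"]
3. n2.sig = false  [false]
4. n2.pre = true  [true]
5. n3.off = 10  [terminal]
6. n4.sig = true  [true]
7. n4.pre = true  [C₀.pre == true]
8. n5.live = true  [terminal]
9. n6.live = true  [terminal]
10. n7.live = true  [terminal]
11. n4.tag = "xy"  ["xy"]
12. n4.live = 18  [18]
13. n2.tag = "nxy"  ["n" ++ C₁.tag]
14. n2.live = 3  [len(C₁.tag) + 1]
15. n1.lab = 4  [C.live + 1]
16. n8.cnt = 2  [terminal]
17. n0.off = -9  [g.cnt - 11]
18. n0.env = 13  [B.lab + 9]
19. n0.acc = 26  [g.cnt * 2 + 22]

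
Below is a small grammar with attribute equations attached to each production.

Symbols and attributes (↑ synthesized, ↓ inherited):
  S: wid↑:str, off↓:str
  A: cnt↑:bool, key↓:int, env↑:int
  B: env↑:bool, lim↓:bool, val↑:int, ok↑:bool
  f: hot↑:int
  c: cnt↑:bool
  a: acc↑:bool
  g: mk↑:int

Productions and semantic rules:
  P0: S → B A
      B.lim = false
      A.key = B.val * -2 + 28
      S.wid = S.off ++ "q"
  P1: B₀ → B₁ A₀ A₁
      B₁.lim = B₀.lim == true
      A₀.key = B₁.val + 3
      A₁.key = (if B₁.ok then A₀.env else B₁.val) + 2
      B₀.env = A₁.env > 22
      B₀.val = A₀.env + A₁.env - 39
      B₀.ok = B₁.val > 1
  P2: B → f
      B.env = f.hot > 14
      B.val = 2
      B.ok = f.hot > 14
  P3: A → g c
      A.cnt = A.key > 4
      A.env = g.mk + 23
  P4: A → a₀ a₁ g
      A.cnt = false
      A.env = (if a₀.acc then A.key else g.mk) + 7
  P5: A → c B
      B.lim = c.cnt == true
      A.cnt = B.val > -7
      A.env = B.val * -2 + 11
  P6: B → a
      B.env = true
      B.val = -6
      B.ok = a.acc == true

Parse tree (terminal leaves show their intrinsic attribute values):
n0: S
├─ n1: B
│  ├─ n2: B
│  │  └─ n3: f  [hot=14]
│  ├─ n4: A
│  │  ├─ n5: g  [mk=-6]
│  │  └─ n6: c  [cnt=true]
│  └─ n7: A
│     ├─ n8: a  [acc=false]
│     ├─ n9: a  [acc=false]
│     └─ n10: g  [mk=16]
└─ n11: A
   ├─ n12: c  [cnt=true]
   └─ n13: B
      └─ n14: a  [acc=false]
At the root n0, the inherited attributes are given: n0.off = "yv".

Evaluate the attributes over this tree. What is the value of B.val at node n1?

1. n0.off = "yv"  [given at root]
2. n1.lim = false  [false]
3. n2.lim = false  [B₀.lim == true]
4. n3.hot = 14  [terminal]
5. n2.env = false  [f.hot > 14]
6. n2.val = 2  [2]
7. n2.ok = false  [f.hot > 14]
8. n4.key = 5  [B₁.val + 3]
9. n5.mk = -6  [terminal]
10. n6.cnt = true  [terminal]
11. n4.cnt = true  [A.key > 4]
12. n4.env = 17  [g.mk + 23]
13. n7.key = 4  [(if B₁.ok then A₀.env else B₁.val) + 2]
14. n8.acc = false  [terminal]
15. n9.acc = false  [terminal]
16. n10.mk = 16  [terminal]
17. n7.cnt = false  [false]
18. n7.env = 23  [(if a₀.acc then A.key else g.mk) + 7]
19. n1.env = true  [A₁.env > 22]
20. n1.val = 1  [A₀.env + A₁.env - 39]
21. n1.ok = true  [B₁.val > 1]
22. n11.key = 26  [B.val * -2 + 28]
23. n12.cnt = true  [terminal]
24. n13.lim = true  [c.cnt == true]
25. n14.acc = false  [terminal]
26. n13.env = true  [true]
27. n13.val = -6  [-6]
28. n13.ok = false  [a.acc == true]
29. n11.cnt = true  [B.val > -7]
30. n11.env = 23  [B.val * -2 + 11]
31. n0.wid = "yvq"  [S.off ++ "q"]

1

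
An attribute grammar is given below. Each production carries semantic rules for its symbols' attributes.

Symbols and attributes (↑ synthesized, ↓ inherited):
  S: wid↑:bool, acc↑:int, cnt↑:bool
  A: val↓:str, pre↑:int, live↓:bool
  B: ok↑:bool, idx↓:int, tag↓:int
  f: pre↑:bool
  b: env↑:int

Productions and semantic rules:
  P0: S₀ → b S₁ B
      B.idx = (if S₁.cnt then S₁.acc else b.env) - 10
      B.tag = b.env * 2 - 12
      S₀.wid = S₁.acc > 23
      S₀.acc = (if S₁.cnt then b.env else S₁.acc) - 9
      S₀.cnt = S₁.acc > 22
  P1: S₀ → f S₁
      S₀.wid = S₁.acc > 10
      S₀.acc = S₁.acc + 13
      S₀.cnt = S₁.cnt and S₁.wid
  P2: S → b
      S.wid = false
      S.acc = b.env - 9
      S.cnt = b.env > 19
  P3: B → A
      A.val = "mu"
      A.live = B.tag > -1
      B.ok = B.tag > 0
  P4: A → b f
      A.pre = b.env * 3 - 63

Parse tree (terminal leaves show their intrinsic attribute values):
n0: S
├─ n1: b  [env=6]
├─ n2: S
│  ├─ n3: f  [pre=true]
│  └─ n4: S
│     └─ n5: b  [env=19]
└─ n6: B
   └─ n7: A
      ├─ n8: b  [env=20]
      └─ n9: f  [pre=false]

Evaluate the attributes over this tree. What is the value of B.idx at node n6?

1. n1.env = 6  [terminal]
2. n3.pre = true  [terminal]
3. n5.env = 19  [terminal]
4. n4.wid = false  [false]
5. n4.acc = 10  [b.env - 9]
6. n4.cnt = false  [b.env > 19]
7. n2.wid = false  [S₁.acc > 10]
8. n2.acc = 23  [S₁.acc + 13]
9. n2.cnt = false  [S₁.cnt and S₁.wid]
10. n6.idx = -4  [(if S₁.cnt then S₁.acc else b.env) - 10]
11. n6.tag = 0  [b.env * 2 - 12]
12. n7.val = "mu"  ["mu"]
13. n7.live = true  [B.tag > -1]
14. n8.env = 20  [terminal]
15. n9.pre = false  [terminal]
16. n7.pre = -3  [b.env * 3 - 63]
17. n6.ok = false  [B.tag > 0]
18. n0.wid = false  [S₁.acc > 23]
19. n0.acc = 14  [(if S₁.cnt then b.env else S₁.acc) - 9]
20. n0.cnt = true  [S₁.acc > 22]

-4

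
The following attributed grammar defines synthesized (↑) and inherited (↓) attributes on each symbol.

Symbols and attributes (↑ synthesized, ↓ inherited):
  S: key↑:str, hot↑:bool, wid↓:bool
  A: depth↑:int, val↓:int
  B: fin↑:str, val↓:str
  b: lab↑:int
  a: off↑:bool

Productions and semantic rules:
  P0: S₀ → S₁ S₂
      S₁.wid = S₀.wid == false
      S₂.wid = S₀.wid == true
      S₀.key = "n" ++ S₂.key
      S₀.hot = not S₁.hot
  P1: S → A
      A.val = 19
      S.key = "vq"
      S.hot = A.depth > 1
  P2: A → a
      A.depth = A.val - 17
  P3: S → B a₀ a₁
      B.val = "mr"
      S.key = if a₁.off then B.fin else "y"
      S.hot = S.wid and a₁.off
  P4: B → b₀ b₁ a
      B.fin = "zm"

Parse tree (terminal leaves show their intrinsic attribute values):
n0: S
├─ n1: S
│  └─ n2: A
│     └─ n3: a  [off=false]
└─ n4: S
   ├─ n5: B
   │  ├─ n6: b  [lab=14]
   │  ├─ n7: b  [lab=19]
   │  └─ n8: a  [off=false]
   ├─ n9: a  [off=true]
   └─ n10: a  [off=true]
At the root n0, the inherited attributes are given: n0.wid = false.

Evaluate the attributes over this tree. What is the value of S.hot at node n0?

false

1. n0.wid = false  [given at root]
2. n1.wid = true  [S₀.wid == false]
3. n2.val = 19  [19]
4. n3.off = false  [terminal]
5. n2.depth = 2  [A.val - 17]
6. n1.key = "vq"  ["vq"]
7. n1.hot = true  [A.depth > 1]
8. n4.wid = false  [S₀.wid == true]
9. n5.val = "mr"  ["mr"]
10. n6.lab = 14  [terminal]
11. n7.lab = 19  [terminal]
12. n8.off = false  [terminal]
13. n5.fin = "zm"  ["zm"]
14. n9.off = true  [terminal]
15. n10.off = true  [terminal]
16. n4.key = "zm"  [if a₁.off then B.fin else "y"]
17. n4.hot = false  [S.wid and a₁.off]
18. n0.key = "nzm"  ["n" ++ S₂.key]
19. n0.hot = false  [not S₁.hot]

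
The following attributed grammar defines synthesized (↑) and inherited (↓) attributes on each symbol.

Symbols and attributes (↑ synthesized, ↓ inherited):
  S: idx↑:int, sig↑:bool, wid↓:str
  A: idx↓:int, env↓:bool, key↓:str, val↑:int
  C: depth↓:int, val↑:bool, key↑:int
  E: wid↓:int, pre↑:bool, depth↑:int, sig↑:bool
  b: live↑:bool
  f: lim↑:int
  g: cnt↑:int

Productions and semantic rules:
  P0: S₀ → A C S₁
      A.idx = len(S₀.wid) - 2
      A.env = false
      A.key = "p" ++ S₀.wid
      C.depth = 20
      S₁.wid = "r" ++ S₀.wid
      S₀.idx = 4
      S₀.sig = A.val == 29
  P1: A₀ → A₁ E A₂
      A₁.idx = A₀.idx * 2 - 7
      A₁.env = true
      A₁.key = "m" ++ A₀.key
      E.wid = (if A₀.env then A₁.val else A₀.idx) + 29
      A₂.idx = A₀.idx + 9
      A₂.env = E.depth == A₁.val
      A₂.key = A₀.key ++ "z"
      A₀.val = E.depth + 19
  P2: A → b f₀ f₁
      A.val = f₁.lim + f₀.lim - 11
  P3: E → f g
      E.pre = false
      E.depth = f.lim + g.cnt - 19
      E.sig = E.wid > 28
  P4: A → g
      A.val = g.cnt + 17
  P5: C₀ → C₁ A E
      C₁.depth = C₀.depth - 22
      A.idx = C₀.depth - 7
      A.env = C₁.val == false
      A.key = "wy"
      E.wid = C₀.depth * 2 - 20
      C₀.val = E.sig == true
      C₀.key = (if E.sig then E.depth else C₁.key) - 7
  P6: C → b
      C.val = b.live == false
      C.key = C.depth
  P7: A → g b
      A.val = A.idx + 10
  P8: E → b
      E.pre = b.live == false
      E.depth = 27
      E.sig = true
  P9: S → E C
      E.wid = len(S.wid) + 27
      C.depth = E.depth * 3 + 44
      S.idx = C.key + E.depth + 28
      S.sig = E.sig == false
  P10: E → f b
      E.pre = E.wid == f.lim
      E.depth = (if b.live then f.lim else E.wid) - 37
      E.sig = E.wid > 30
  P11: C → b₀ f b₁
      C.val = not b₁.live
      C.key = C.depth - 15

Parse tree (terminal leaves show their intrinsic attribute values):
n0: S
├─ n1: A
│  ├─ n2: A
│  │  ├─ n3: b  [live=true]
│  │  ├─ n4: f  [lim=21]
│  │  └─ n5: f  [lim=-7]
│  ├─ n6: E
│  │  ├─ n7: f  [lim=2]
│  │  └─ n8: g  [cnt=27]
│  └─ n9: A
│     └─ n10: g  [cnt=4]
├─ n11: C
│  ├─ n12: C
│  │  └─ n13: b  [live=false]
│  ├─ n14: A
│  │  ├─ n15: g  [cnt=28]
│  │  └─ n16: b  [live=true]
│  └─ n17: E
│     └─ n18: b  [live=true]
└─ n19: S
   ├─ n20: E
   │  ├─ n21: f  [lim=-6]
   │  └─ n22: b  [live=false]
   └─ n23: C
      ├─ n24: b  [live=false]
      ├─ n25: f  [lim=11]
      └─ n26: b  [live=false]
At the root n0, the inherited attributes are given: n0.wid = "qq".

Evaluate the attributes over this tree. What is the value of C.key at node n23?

8

1. n0.wid = "qq"  [given at root]
2. n1.idx = 0  [len(S₀.wid) - 2]
3. n1.env = false  [false]
4. n1.key = "pqq"  ["p" ++ S₀.wid]
5. n2.idx = -7  [A₀.idx * 2 - 7]
6. n2.env = true  [true]
7. n2.key = "mpqq"  ["m" ++ A₀.key]
8. n3.live = true  [terminal]
9. n4.lim = 21  [terminal]
10. n5.lim = -7  [terminal]
11. n2.val = 3  [f₁.lim + f₀.lim - 11]
12. n6.wid = 29  [(if A₀.env then A₁.val else A₀.idx) + 29]
13. n7.lim = 2  [terminal]
14. n8.cnt = 27  [terminal]
15. n6.pre = false  [false]
16. n6.depth = 10  [f.lim + g.cnt - 19]
17. n6.sig = true  [E.wid > 28]
18. n9.idx = 9  [A₀.idx + 9]
19. n9.env = false  [E.depth == A₁.val]
20. n9.key = "pqqz"  [A₀.key ++ "z"]
21. n10.cnt = 4  [terminal]
22. n9.val = 21  [g.cnt + 17]
23. n1.val = 29  [E.depth + 19]
24. n11.depth = 20  [20]
25. n12.depth = -2  [C₀.depth - 22]
26. n13.live = false  [terminal]
27. n12.val = true  [b.live == false]
28. n12.key = -2  [C.depth]
29. n14.idx = 13  [C₀.depth - 7]
30. n14.env = false  [C₁.val == false]
31. n14.key = "wy"  ["wy"]
32. n15.cnt = 28  [terminal]
33. n16.live = true  [terminal]
34. n14.val = 23  [A.idx + 10]
35. n17.wid = 20  [C₀.depth * 2 - 20]
36. n18.live = true  [terminal]
37. n17.pre = false  [b.live == false]
38. n17.depth = 27  [27]
39. n17.sig = true  [true]
40. n11.val = true  [E.sig == true]
41. n11.key = 20  [(if E.sig then E.depth else C₁.key) - 7]
42. n19.wid = "rqq"  ["r" ++ S₀.wid]
43. n20.wid = 30  [len(S.wid) + 27]
44. n21.lim = -6  [terminal]
45. n22.live = false  [terminal]
46. n20.pre = false  [E.wid == f.lim]
47. n20.depth = -7  [(if b.live then f.lim else E.wid) - 37]
48. n20.sig = false  [E.wid > 30]
49. n23.depth = 23  [E.depth * 3 + 44]
50. n24.live = false  [terminal]
51. n25.lim = 11  [terminal]
52. n26.live = false  [terminal]
53. n23.val = true  [not b₁.live]
54. n23.key = 8  [C.depth - 15]
55. n19.idx = 29  [C.key + E.depth + 28]
56. n19.sig = true  [E.sig == false]
57. n0.idx = 4  [4]
58. n0.sig = true  [A.val == 29]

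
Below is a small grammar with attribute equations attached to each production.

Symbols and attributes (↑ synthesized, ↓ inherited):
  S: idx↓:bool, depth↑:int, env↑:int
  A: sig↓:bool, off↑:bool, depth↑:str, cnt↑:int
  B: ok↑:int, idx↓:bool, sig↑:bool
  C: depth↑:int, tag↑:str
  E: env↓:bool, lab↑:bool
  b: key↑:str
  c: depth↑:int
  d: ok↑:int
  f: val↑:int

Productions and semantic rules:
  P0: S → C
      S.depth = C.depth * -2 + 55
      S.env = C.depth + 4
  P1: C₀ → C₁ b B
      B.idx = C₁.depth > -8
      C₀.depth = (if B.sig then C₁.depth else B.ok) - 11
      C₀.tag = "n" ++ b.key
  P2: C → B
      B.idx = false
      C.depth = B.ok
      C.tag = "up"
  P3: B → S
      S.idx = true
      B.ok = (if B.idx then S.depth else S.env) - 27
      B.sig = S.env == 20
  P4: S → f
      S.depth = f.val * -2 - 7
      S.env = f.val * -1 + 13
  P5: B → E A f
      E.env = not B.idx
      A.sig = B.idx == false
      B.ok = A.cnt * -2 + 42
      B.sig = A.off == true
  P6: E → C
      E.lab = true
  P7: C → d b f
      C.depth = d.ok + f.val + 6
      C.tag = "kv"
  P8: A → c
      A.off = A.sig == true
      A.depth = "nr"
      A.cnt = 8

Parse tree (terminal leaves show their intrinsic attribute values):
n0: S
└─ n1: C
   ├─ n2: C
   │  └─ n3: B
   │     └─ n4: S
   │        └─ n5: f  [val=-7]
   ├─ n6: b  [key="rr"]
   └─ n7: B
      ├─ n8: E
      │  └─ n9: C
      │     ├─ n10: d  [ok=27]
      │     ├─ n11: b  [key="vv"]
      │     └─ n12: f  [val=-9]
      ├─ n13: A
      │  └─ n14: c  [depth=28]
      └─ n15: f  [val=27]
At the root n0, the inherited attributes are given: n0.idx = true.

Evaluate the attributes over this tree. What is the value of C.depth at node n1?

1. n0.idx = true  [given at root]
2. n3.idx = false  [false]
3. n4.idx = true  [true]
4. n5.val = -7  [terminal]
5. n4.depth = 7  [f.val * -2 - 7]
6. n4.env = 20  [f.val * -1 + 13]
7. n3.ok = -7  [(if B.idx then S.depth else S.env) - 27]
8. n3.sig = true  [S.env == 20]
9. n2.depth = -7  [B.ok]
10. n2.tag = "up"  ["up"]
11. n6.key = "rr"  [terminal]
12. n7.idx = true  [C₁.depth > -8]
13. n8.env = false  [not B.idx]
14. n10.ok = 27  [terminal]
15. n11.key = "vv"  [terminal]
16. n12.val = -9  [terminal]
17. n9.depth = 24  [d.ok + f.val + 6]
18. n9.tag = "kv"  ["kv"]
19. n8.lab = true  [true]
20. n13.sig = false  [B.idx == false]
21. n14.depth = 28  [terminal]
22. n13.off = false  [A.sig == true]
23. n13.depth = "nr"  ["nr"]
24. n13.cnt = 8  [8]
25. n15.val = 27  [terminal]
26. n7.ok = 26  [A.cnt * -2 + 42]
27. n7.sig = false  [A.off == true]
28. n1.depth = 15  [(if B.sig then C₁.depth else B.ok) - 11]
29. n1.tag = "nrr"  ["n" ++ b.key]
30. n0.depth = 25  [C.depth * -2 + 55]
31. n0.env = 19  [C.depth + 4]

15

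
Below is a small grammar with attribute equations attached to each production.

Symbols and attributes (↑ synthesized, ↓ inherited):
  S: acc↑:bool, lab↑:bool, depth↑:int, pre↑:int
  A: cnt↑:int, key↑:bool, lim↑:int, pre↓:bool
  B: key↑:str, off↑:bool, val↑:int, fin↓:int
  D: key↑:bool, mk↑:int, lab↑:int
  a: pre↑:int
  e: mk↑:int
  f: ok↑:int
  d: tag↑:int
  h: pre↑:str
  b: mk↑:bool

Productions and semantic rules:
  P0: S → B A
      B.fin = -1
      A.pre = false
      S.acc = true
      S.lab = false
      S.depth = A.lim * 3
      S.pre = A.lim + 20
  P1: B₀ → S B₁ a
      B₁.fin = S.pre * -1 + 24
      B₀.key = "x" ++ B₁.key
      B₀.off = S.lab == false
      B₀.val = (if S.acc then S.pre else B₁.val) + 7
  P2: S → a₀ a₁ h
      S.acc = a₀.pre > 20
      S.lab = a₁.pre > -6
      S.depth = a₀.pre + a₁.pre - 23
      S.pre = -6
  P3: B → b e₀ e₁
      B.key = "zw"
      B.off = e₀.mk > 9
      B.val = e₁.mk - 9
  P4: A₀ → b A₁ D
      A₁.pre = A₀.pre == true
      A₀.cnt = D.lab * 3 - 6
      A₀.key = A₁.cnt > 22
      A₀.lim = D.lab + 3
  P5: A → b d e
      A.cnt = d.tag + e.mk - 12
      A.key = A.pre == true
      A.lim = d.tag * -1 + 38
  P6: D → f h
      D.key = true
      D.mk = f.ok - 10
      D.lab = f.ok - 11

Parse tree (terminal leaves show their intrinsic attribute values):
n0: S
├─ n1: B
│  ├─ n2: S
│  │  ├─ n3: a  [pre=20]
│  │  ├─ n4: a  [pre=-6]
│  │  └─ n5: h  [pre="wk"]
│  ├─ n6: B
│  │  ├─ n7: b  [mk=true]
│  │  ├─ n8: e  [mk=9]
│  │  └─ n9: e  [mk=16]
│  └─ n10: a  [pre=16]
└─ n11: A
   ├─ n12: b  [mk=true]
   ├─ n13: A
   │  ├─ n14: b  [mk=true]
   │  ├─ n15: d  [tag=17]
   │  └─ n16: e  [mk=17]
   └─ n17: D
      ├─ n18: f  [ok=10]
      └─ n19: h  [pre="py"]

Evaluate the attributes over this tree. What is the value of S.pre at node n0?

22

1. n1.fin = -1  [-1]
2. n3.pre = 20  [terminal]
3. n4.pre = -6  [terminal]
4. n5.pre = "wk"  [terminal]
5. n2.acc = false  [a₀.pre > 20]
6. n2.lab = false  [a₁.pre > -6]
7. n2.depth = -9  [a₀.pre + a₁.pre - 23]
8. n2.pre = -6  [-6]
9. n6.fin = 30  [S.pre * -1 + 24]
10. n7.mk = true  [terminal]
11. n8.mk = 9  [terminal]
12. n9.mk = 16  [terminal]
13. n6.key = "zw"  ["zw"]
14. n6.off = false  [e₀.mk > 9]
15. n6.val = 7  [e₁.mk - 9]
16. n10.pre = 16  [terminal]
17. n1.key = "xzw"  ["x" ++ B₁.key]
18. n1.off = true  [S.lab == false]
19. n1.val = 14  [(if S.acc then S.pre else B₁.val) + 7]
20. n11.pre = false  [false]
21. n12.mk = true  [terminal]
22. n13.pre = false  [A₀.pre == true]
23. n14.mk = true  [terminal]
24. n15.tag = 17  [terminal]
25. n16.mk = 17  [terminal]
26. n13.cnt = 22  [d.tag + e.mk - 12]
27. n13.key = false  [A.pre == true]
28. n13.lim = 21  [d.tag * -1 + 38]
29. n18.ok = 10  [terminal]
30. n19.pre = "py"  [terminal]
31. n17.key = true  [true]
32. n17.mk = 0  [f.ok - 10]
33. n17.lab = -1  [f.ok - 11]
34. n11.cnt = -9  [D.lab * 3 - 6]
35. n11.key = false  [A₁.cnt > 22]
36. n11.lim = 2  [D.lab + 3]
37. n0.acc = true  [true]
38. n0.lab = false  [false]
39. n0.depth = 6  [A.lim * 3]
40. n0.pre = 22  [A.lim + 20]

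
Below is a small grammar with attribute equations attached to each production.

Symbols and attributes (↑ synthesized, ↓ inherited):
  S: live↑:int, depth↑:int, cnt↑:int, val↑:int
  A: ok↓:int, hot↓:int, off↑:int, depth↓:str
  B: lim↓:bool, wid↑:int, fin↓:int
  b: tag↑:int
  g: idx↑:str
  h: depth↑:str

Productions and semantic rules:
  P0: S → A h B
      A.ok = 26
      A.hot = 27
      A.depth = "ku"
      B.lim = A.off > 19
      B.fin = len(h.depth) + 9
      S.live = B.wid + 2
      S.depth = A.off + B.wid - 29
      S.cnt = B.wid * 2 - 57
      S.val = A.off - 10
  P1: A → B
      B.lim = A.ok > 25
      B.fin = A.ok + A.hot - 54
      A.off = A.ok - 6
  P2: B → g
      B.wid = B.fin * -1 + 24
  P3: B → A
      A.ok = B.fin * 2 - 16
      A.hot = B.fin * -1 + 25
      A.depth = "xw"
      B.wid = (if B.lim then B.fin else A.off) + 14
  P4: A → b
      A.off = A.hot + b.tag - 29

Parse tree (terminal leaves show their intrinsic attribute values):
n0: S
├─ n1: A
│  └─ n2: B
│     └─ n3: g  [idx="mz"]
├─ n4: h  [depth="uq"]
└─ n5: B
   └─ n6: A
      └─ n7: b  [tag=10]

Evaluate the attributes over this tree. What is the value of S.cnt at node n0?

-7

1. n1.ok = 26  [26]
2. n1.hot = 27  [27]
3. n1.depth = "ku"  ["ku"]
4. n2.lim = true  [A.ok > 25]
5. n2.fin = -1  [A.ok + A.hot - 54]
6. n3.idx = "mz"  [terminal]
7. n2.wid = 25  [B.fin * -1 + 24]
8. n1.off = 20  [A.ok - 6]
9. n4.depth = "uq"  [terminal]
10. n5.lim = true  [A.off > 19]
11. n5.fin = 11  [len(h.depth) + 9]
12. n6.ok = 6  [B.fin * 2 - 16]
13. n6.hot = 14  [B.fin * -1 + 25]
14. n6.depth = "xw"  ["xw"]
15. n7.tag = 10  [terminal]
16. n6.off = -5  [A.hot + b.tag - 29]
17. n5.wid = 25  [(if B.lim then B.fin else A.off) + 14]
18. n0.live = 27  [B.wid + 2]
19. n0.depth = 16  [A.off + B.wid - 29]
20. n0.cnt = -7  [B.wid * 2 - 57]
21. n0.val = 10  [A.off - 10]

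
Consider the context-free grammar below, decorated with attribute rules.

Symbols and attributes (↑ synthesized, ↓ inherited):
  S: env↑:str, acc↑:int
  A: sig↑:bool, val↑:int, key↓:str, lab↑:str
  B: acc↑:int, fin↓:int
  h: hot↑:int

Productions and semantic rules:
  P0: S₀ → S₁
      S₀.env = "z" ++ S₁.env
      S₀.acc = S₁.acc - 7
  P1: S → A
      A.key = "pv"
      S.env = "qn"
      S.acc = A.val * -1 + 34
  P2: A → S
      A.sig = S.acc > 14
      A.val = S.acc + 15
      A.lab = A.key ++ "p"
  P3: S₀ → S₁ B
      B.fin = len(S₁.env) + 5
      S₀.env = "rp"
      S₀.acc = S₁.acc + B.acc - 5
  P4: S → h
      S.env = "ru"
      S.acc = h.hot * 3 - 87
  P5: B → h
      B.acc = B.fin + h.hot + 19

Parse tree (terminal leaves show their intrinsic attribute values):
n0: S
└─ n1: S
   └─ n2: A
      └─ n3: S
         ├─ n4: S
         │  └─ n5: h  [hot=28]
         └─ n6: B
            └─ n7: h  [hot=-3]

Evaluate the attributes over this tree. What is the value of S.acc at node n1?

1. n2.key = "pv"  ["pv"]
2. n5.hot = 28  [terminal]
3. n4.env = "ru"  ["ru"]
4. n4.acc = -3  [h.hot * 3 - 87]
5. n6.fin = 7  [len(S₁.env) + 5]
6. n7.hot = -3  [terminal]
7. n6.acc = 23  [B.fin + h.hot + 19]
8. n3.env = "rp"  ["rp"]
9. n3.acc = 15  [S₁.acc + B.acc - 5]
10. n2.sig = true  [S.acc > 14]
11. n2.val = 30  [S.acc + 15]
12. n2.lab = "pvp"  [A.key ++ "p"]
13. n1.env = "qn"  ["qn"]
14. n1.acc = 4  [A.val * -1 + 34]
15. n0.env = "zqn"  ["z" ++ S₁.env]
16. n0.acc = -3  [S₁.acc - 7]

4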